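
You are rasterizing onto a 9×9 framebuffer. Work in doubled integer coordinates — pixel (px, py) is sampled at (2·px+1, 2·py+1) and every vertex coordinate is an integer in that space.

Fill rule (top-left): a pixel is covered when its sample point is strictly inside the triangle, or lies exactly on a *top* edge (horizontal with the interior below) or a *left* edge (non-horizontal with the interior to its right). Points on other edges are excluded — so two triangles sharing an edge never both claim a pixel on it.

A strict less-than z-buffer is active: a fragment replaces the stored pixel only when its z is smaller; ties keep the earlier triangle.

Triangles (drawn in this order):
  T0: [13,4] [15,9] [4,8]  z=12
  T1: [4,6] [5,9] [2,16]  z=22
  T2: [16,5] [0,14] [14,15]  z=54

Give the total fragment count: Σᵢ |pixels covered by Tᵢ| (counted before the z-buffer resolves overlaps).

T0:
  2·area = 53
  edge (13, 4)→(15, 9): d=(2,5) right/bottom  bias=-1
  edge (15, 9)→(4, 8): d=(-11,-1) top-left  bias=+0
  edge (4, 8)→(13, 4): d=(9,-4) top-left  bias=+0
    (5,2)@(11, 5): e=[12,40,1] → █
    (6,2)@(13, 5): e=[2,42,9] → █
    (7,2)@(15, 5): e=[-8,44,17] → ·
    (3,3)@(7, 7): e=[36,14,3] → █
    (4,3)@(9, 7): e=[26,16,11] → █
    (7,3)@(15, 7): e=[-4,22,35] → ·
    (3,4)@(7, 9): e=[40,-8,21] → ·
    (4,4)@(9, 9): e=[30,-6,29] → ·
    (5,4)@(11, 9): e=[20,-4,37] → ·
    (6,4)@(13, 9): e=[10,-2,45] → ·
    (7,4)@(15, 9): e=[0,0,53] → ·  [on edge]
  covered (6 px):
    · · · · · · · · ·
    · · · · · · · · ·
    · · · · · █ █ · ·
    · · · █ █ █ █ · ·
    · · · · · · · · ·
    · · · · · · · · ·
    · · · · · · · · ·
    · · · · · · · · ·
    · · · · · · · · ·
T1:
  2·area = 16
  edge (4, 6)→(5, 9): d=(1,3) right/bottom  bias=-1
  edge (5, 9)→(2, 16): d=(-3,7) right/bottom  bias=-1
  edge (2, 16)→(4, 6): d=(2,-10) top-left  bias=+0
    (2,0)@(5, 1): e=[-8,24,0] → ·  [on edge]
    (1,1)@(3, 3): e=[0,32,-16] → ·  [on edge]
    (2,4)@(5, 9): e=[0,0,16] → ·  [on edge]
    (1,5)@(3, 11): e=[8,8,0] → █  [on edge]
    (2,5)@(5, 11): e=[2,-6,20] → ·
    (1,6)@(3, 13): e=[10,2,4] → █
    (2,6)@(5, 13): e=[4,-12,24] → ·
    (1,7)@(3, 15): e=[12,-4,8] → ·
    (3,7)@(7, 15): e=[0,-32,48] → ·  [on edge]
  covered (2 px):
    · · · · · · · · ·
    · · · · · · · · ·
    · · · · · · · · ·
    · · · · · · · · ·
    · · · · · · · · ·
    · █ · · · · · · ·
    · █ · · · · · · ·
    · · · · · · · · ·
    · · · · · · · · ·
T2:
  2·area = 142  (B↔C swapped to make it positive)
  edge (16, 5)→(14, 15): d=(-2,10) right/bottom  bias=-1
  edge (14, 15)→(0, 14): d=(-14,-1) top-left  bias=+0
  edge (0, 14)→(16, 5): d=(16,-9) top-left  bias=+0
    (6,3)@(13, 7): e=[26,111,5] → █
    (7,3)@(15, 7): e=[6,113,23] → █
    (8,3)@(17, 7): e=[-14,115,41] → ·
    (4,4)@(9, 9): e=[62,79,1] → █
    (5,4)@(11, 9): e=[42,81,19] → █
    (8,4)@(17, 9): e=[-18,87,73] → ·
    (3,5)@(7, 11): e=[78,49,15] → █
    (7,5)@(15, 11): e=[-2,57,87] → ·
    (1,6)@(3, 13): e=[114,17,11] → █
    (2,6)@(5, 13): e=[94,19,29] → █
    (7,6)@(15, 13): e=[-6,29,119] → ·
    (1,7)@(3, 15): e=[110,-11,43] → ·
  covered (16 px):
    · · · · · · · · ·
    · · · · · · · · ·
    · · · · · · · · ·
    · · · · · · █ █ ·
    · · · · █ █ █ █ ·
    · · · █ █ █ █ · ·
    · █ █ █ █ █ █ · ·
    · · · · · · · · ·
    · · · · · · · · ·

Result: 24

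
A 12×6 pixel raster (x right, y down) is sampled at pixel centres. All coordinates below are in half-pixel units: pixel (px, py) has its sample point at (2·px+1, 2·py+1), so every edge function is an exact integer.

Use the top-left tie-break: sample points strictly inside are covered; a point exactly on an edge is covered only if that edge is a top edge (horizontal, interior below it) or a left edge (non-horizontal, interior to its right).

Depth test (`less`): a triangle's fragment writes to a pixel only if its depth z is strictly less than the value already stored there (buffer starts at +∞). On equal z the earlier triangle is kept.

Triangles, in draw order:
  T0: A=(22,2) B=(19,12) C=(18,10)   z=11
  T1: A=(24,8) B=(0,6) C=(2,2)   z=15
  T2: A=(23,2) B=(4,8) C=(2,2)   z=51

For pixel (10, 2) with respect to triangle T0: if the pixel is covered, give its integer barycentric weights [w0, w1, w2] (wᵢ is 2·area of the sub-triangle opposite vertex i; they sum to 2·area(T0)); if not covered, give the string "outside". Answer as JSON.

T0:
  2·area = 16
  edge (22, 2)→(19, 12): d=(-3,10) right/bottom  bias=-1
  edge (19, 12)→(18, 10): d=(-1,-2) top-left  bias=+0
  edge (18, 10)→(22, 2): d=(4,-8) top-left  bias=+0
    (10,2)@(21, 5): e=[1,11,4] → X
    (11,2)@(23, 5): e=[-19,15,20] → .
    (10,3)@(21, 7): e=[-5,9,12] → .
    (9,4)@(19, 9): e=[9,3,4] → X
    (10,4)@(21, 9): e=[-11,7,20] → .
    (9,5)@(19, 11): e=[3,1,12] → X
    (10,5)@(21, 11): e=[-17,5,28] → .
  covered (3 px):
    . . . . . . . . . . . .
    . . . . . . . . . . . .
    . . . . . . . . . . X .
    . . . . . . . . . . . .
    . . . . . . . . . X . .
    . . . . . . . . . X . .
T1:
  2·area = 100
  edge (24, 8)→(0, 6): d=(-24,-2) top-left  bias=+0
  edge (0, 6)→(2, 2): d=(2,-4) top-left  bias=+0
  edge (2, 2)→(24, 8): d=(22,6) right/bottom  bias=-1
    (1,1)@(3, 3): e=[78,6,16] → X
    (2,1)@(5, 3): e=[82,14,4] → X
    (3,1)@(7, 3): e=[86,22,-8] → .
    (0,2)@(1, 5): e=[26,2,72] → X
    (3,2)@(7, 5): e=[38,26,36] → X
    (4,2)@(9, 5): e=[42,34,24] → X
    (5,2)@(11, 5): e=[46,42,12] → X
    (6,2)@(13, 5): e=[50,50,0] → .  [on edge]
    (0,3)@(1, 7): e=[-22,6,116] → .
    (1,3)@(3, 7): e=[-18,14,104] → .
    (2,3)@(5, 7): e=[-14,22,92] → .
    (3,3)@(7, 7): e=[-10,30,80] → .
  covered (12 px):
    . . . . . . . . . . . .
    . X X . . . . . . . . .
    X X X X X X . . . . . .
    . . . . . . X X X X . .
    . . . . . . . . . . . .
    . . . . . . . . . . . .
T2:
  2·area = 126
  edge (23, 2)→(4, 8): d=(-19,6) right/bottom  bias=-1
  edge (4, 8)→(2, 2): d=(-2,-6) top-left  bias=+0
  edge (2, 2)→(23, 2): d=(21,0) top-left  bias=+0
    (1,1)@(3, 3): e=[101,4,21] → X
    (2,1)@(5, 3): e=[89,16,21] → X
    (3,1)@(7, 3): e=[77,28,21] → X
    (4,1)@(9, 3): e=[65,40,21] → X
    (5,1)@(11, 3): e=[53,52,21] → X
    (6,1)@(13, 3): e=[41,64,21] → X
    (7,1)@(15, 3): e=[29,76,21] → X
    (8,1)@(17, 3): e=[17,88,21] → X
    (9,1)@(19, 3): e=[5,100,21] → X
    (10,1)@(21, 3): e=[-7,112,21] → .
    (1,2)@(3, 5): e=[63,0,63] → X  [on edge]
    (7,2)@(15, 5): e=[-9,72,63] → .
    (2,5)@(5, 11): e=[-63,0,189] → .  [on edge]
  covered (17 px):
    . . . . . . . . . . . .
    . X X X X X X X X X . .
    . X X X X X X . . . . .
    . . X X . . . . . . . .
    . . . . . . . . . . . .
    . . . . . . . . . . . .

Final: [11,4,1]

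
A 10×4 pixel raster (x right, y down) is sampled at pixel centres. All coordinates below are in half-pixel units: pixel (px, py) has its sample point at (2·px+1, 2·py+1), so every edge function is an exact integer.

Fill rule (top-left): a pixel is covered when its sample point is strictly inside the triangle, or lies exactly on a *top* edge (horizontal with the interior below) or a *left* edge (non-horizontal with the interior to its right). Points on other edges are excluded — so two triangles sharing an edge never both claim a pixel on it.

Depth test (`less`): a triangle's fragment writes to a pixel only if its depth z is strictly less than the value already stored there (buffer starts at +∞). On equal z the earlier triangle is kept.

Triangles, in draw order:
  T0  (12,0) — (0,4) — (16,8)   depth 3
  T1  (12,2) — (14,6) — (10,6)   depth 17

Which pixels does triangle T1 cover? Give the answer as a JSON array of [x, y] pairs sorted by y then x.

T0:
  2·area = 112  (B↔C swapped to make it positive)
  edge (12, 0)→(16, 8): d=(4,8) right/bottom  bias=-1
  edge (16, 8)→(0, 4): d=(-16,-4) top-left  bias=+0
  edge (0, 4)→(12, 0): d=(12,-4) top-left  bias=+0
    (4,0)@(9, 1): e=[28,84,0] → #  [on edge]
    (5,0)@(11, 1): e=[12,92,8] → #
    (6,0)@(13, 1): e=[-4,100,16] → ·
    (1,1)@(3, 3): e=[84,28,0] → #  [on edge]
    (2,1)@(5, 3): e=[68,36,8] → #
    (3,1)@(7, 3): e=[52,44,16] → #
    (6,1)@(13, 3): e=[4,68,40] → #
    (7,1)@(15, 3): e=[-12,76,48] → ·
    (1,2)@(3, 5): e=[92,-4,24] → ·
    (2,2)@(5, 5): e=[76,4,32] → #
    (7,2)@(15, 5): e=[-4,44,72] → ·
    (2,3)@(5, 7): e=[84,-28,56] → ·
  covered (15 px):
    · · · · # # · · · ·
    · # # # # # # · · ·
    · · # # # # # · · ·
    · · · · · · # # · ·
T1:
  2·area = 16
  edge (12, 2)→(14, 6): d=(2,4) right/bottom  bias=-1
  edge (14, 6)→(10, 6): d=(-4,0) right/bottom  bias=-1
  edge (10, 6)→(12, 2): d=(2,-4) top-left  bias=+0
    (5,2)@(11, 5): e=[10,4,2] → #
    (6,2)@(13, 5): e=[2,4,10] → #
    (7,2)@(15, 5): e=[-6,4,18] → ·
    (5,3)@(11, 7): e=[14,-4,6] → ·
    (6,3)@(13, 7): e=[6,-4,14] → ·
  covered (2 px):
    · · · · · · · · · ·
    · · · · · · · · · ·
    · · · · · # # · · ·
    · · · · · · · · · ·

Final: [[5,2],[6,2]]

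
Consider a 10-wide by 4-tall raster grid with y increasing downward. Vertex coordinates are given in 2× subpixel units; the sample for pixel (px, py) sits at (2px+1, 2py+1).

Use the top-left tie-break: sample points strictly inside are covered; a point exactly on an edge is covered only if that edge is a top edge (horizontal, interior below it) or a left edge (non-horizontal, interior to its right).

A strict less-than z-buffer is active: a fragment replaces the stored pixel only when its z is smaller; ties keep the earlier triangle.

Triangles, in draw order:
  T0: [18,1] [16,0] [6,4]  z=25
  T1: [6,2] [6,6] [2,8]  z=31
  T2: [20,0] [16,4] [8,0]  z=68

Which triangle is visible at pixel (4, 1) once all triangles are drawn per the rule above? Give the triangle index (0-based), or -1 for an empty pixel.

T0:
  2·area = 18  (B↔C swapped to make it positive)
  edge (18, 1)→(6, 4): d=(-12,3) right/bottom  bias=-1
  edge (6, 4)→(16, 0): d=(10,-4) top-left  bias=+0
  edge (16, 0)→(18, 1): d=(2,1) right/bottom  bias=-1
    (7,0)@(15, 1): e=[9,6,3] → █
    (8,0)@(17, 1): e=[3,14,1] → █
    (9,0)@(19, 1): e=[-3,22,-1] → ·
    (4,1)@(9, 3): e=[3,2,13] → █
    (5,1)@(11, 3): e=[-3,10,11] → ·
    (7,1)@(15, 3): e=[-15,26,7] → ·
    (8,1)@(17, 3): e=[-21,34,5] → ·
    (4,2)@(9, 5): e=[-21,22,17] → ·
  covered (3 px):
    · · · · · · · █ █ ·
    · · · · █ · · · · ·
    · · · · · · · · · ·
    · · · · · · · · · ·
T1:
  2·area = 16
  edge (6, 2)→(6, 6): d=(0,4) right/bottom  bias=-1
  edge (6, 6)→(2, 8): d=(-4,2) right/bottom  bias=-1
  edge (2, 8)→(6, 2): d=(4,-6) top-left  bias=+0
    (2,2)@(5, 5): e=[4,6,6] → █
    (3,2)@(7, 5): e=[-4,2,18] → ·
    (1,3)@(3, 7): e=[12,2,2] → █
    (2,3)@(5, 7): e=[4,-2,14] → ·
  covered (2 px):
    · · · · · · · · · ·
    · · · · · · · · · ·
    · · █ · · · · · · ·
    · █ · · · · · · · ·
T2:
  2·area = 48
  edge (20, 0)→(16, 4): d=(-4,4) right/bottom  bias=-1
  edge (16, 4)→(8, 0): d=(-8,-4) top-left  bias=+0
  edge (8, 0)→(20, 0): d=(12,0) top-left  bias=+0
    (5,0)@(11, 1): e=[32,4,12] → █
    (6,0)@(13, 1): e=[24,12,12] → █
    (7,0)@(15, 1): e=[16,20,12] → █
    (8,0)@(17, 1): e=[8,28,12] → █
    (9,0)@(19, 1): e=[0,36,12] → ·  [on edge]
    (5,1)@(11, 3): e=[24,-12,36] → ·
    (6,1)@(13, 3): e=[16,-4,36] → ·
    (7,1)@(15, 3): e=[8,4,36] → █
    (8,1)@(17, 3): e=[0,12,36] → ·  [on edge]
    (7,2)@(15, 5): e=[0,-12,60] → ·  [on edge]
    (6,3)@(13, 7): e=[0,-36,84] → ·  [on edge]
  covered (5 px):
    · · · · · █ █ █ █ ·
    · · · · · · · █ · ·
    · · · · · · · · · ·
    · · · · · · · · · ·

Z-buffer (winner per pixel, '.' = empty):
  . . . . . 2 2 0 0 .
  . . . . 0 . . 2 . .
  . . 1 . . . . . . .
  . 1 . . . . . . . .

Final: 0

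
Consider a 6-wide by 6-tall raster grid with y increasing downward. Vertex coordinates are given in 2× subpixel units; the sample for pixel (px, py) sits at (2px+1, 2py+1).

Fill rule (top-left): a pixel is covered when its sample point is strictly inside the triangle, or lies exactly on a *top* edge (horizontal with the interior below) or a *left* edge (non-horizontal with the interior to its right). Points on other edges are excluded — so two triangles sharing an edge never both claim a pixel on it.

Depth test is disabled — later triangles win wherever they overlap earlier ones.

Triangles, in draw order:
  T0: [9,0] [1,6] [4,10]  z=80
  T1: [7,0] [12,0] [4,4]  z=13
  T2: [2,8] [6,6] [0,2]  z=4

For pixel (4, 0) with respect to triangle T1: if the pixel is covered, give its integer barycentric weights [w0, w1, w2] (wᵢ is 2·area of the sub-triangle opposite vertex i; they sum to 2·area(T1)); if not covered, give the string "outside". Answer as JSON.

T0:
  2·area = 50  (B↔C swapped to make it positive)
  edge (9, 0)→(4, 10): d=(-5,10) right/bottom  bias=-1
  edge (4, 10)→(1, 6): d=(-3,-4) top-left  bias=+0
  edge (1, 6)→(9, 0): d=(8,-6) top-left  bias=+0
    (2,1)@(5, 3): e=[25,25,0] → X  [on edge]
    (3,1)@(7, 3): e=[5,33,12] → X
    (4,1)@(9, 3): e=[-15,41,24] → .
    (1,2)@(3, 5): e=[35,11,4] → X
    (3,2)@(7, 5): e=[-5,27,28] → .
    (1,3)@(3, 7): e=[25,5,20] → X
    (3,3)@(7, 7): e=[-15,21,44] → .
    (1,4)@(3, 9): e=[15,-1,36] → .
    (2,4)@(5, 9): e=[-5,7,48] → .
  covered (6 px):
    . . . . . .
    . . X X . .
    . X X . . .
    . X X . . .
    . . . . . .
    . . . . . .
T1:
  2·area = 20
  edge (7, 0)→(12, 0): d=(5,0) top-left  bias=+0
  edge (12, 0)→(4, 4): d=(-8,4) right/bottom  bias=-1
  edge (4, 4)→(7, 0): d=(3,-4) top-left  bias=+0
    (3,0)@(7, 1): e=[5,12,3] → X
    (4,0)@(9, 1): e=[5,4,11] → X
    (5,0)@(11, 1): e=[5,-4,19] → .
    (2,1)@(5, 3): e=[15,4,1] → X
    (3,1)@(7, 3): e=[15,-4,9] → .
    (4,1)@(9, 3): e=[15,-12,17] → .
    (2,2)@(5, 5): e=[25,-12,7] → .
  covered (3 px):
    . . . X X .
    . . X . . .
    . . . . . .
    . . . . . .
    . . . . . .
    . . . . . .
T2:
  2·area = 28  (B↔C swapped to make it positive)
  edge (2, 8)→(0, 2): d=(-2,-6) top-left  bias=+0
  edge (0, 2)→(6, 6): d=(6,4) right/bottom  bias=-1
  edge (6, 6)→(2, 8): d=(-4,2) right/bottom  bias=-1
    (0,1)@(1, 3): e=[4,2,22] → X
    (1,1)@(3, 3): e=[16,-6,18] → .
    (0,2)@(1, 5): e=[0,14,14] → X  [on edge]
    (1,2)@(3, 5): e=[12,6,10] → X
    (2,2)@(5, 5): e=[24,-2,6] → .
    (0,3)@(1, 7): e=[-4,26,6] → .
    (1,3)@(3, 7): e=[8,18,2] → X
    (2,3)@(5, 7): e=[20,10,-2] → .
    (1,4)@(3, 9): e=[4,30,-6] → .
    (1,5)@(3, 11): e=[0,42,-14] → .  [on edge]
  covered (4 px):
    . . . . . .
    X . . . . .
    X X . . . .
    . X . . . .
    . . . . . .
    . . . . . .

Answer: [4,11,5]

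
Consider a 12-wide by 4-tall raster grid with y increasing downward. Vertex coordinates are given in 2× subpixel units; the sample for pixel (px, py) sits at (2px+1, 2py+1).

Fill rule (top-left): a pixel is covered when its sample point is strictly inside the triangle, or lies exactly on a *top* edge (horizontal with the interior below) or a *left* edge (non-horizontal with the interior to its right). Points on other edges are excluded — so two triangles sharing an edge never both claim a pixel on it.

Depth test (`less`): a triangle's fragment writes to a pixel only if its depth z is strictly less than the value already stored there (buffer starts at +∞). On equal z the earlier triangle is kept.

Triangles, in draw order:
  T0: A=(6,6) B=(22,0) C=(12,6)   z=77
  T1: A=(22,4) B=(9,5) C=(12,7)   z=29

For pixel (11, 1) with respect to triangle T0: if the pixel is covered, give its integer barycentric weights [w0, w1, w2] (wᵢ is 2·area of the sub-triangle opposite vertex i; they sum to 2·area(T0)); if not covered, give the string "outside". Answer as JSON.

T0:
  2·area = 36
  edge (6, 6)→(22, 0): d=(16,-6) top-left  bias=+0
  edge (22, 0)→(12, 6): d=(-10,6) right/bottom  bias=-1
  edge (12, 6)→(6, 6): d=(-6,0) right/bottom  bias=-1
    (7,1)@(15, 3): e=[6,12,18] → X
    (8,1)@(17, 3): e=[18,0,18] → .  [on edge]
    (4,2)@(9, 5): e=[2,28,6] → X
    (5,2)@(11, 5): e=[14,16,6] → X
    (6,2)@(13, 5): e=[26,4,6] → X
    (7,2)@(15, 5): e=[38,-8,6] → .
    (4,3)@(9, 7): e=[34,8,-6] → .
    (5,3)@(11, 7): e=[46,-4,-6] → .
    (6,3)@(13, 7): e=[58,-16,-6] → .
  covered (4 px):
    . . . . . . . . . . . .
    . . . . . . . X . . . .
    . . . . X X X . . . . .
    . . . . . . . . . . . .
T1:
  2·area = 29  (B↔C swapped to make it positive)
  edge (22, 4)→(12, 7): d=(-10,3) right/bottom  bias=-1
  edge (12, 7)→(9, 5): d=(-3,-2) top-left  bias=+0
  edge (9, 5)→(22, 4): d=(13,-1) top-left  bias=+0
    (1,0)@(3, 1): e=[87,0,-58] → .  [on edge]
    (4,2)@(9, 5): e=[29,0,0] → X  [on edge]
    (5,2)@(11, 5): e=[23,4,2] → X
    (6,2)@(13, 5): e=[17,8,4] → X
    (7,2)@(15, 5): e=[11,12,6] → X
    (8,2)@(17, 5): e=[5,16,8] → X
    (9,2)@(19, 5): e=[-1,20,10] → .
    (4,3)@(9, 7): e=[9,-6,26] → .
    (5,3)@(11, 7): e=[3,-2,28] → .
    (6,3)@(13, 7): e=[-3,2,30] → .
    (7,3)@(15, 7): e=[-9,6,32] → .
    (8,3)@(17, 7): e=[-15,10,34] → .
  covered (5 px):
    . . . . . . . . . . . .
    . . . . . . . . . . . .
    . . . . X X X X X . . .
    . . . . . . . . . . . .

Result: "outside"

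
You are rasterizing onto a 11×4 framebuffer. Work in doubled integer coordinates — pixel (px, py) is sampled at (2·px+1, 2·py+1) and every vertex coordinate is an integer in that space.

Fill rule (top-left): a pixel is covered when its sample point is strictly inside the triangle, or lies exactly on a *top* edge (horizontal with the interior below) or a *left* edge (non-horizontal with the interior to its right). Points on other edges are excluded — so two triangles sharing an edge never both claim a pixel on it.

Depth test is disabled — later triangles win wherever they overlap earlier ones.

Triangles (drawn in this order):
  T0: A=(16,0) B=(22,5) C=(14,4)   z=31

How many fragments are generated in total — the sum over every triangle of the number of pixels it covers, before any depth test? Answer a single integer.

T0:
  2·area = 34
  edge (16, 0)→(22, 5): d=(6,5) right/bottom  bias=-1
  edge (22, 5)→(14, 4): d=(-8,-1) top-left  bias=+0
  edge (14, 4)→(16, 0): d=(2,-4) top-left  bias=+0
    (8,0)@(17, 1): e=[1,27,6] → X
    (9,0)@(19, 1): e=[-9,29,14] → .
    (7,1)@(15, 3): e=[23,9,2] → X
    (9,1)@(19, 3): e=[3,13,18] → X
    (10,1)@(21, 3): e=[-7,15,26] → .
    (7,2)@(15, 5): e=[35,-7,6] → .
    (8,2)@(17, 5): e=[25,-5,14] → .
    (9,2)@(19, 5): e=[15,-3,22] → .
  covered (4 px):
    . . . . . . . . X . .
    . . . . . . . X X X .
    . . . . . . . . . . .
    . . . . . . . . . . .

Result: 4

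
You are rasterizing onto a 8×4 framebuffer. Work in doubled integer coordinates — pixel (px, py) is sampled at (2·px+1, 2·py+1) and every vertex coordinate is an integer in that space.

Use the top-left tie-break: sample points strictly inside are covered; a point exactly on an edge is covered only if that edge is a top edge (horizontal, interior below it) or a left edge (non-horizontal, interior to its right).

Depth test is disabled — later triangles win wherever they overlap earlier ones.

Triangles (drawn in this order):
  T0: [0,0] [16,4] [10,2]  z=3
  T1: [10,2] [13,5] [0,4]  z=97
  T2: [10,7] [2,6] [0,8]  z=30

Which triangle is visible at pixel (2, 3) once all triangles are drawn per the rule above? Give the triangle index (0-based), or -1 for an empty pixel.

T0:
  2·area = 8  (B↔C swapped to make it positive)
  edge (0, 0)→(10, 2): d=(10,2) right/bottom  bias=-1
  edge (10, 2)→(16, 4): d=(6,2) right/bottom  bias=-1
  edge (16, 4)→(0, 0): d=(-16,-4) top-left  bias=+0
    (2,0)@(5, 1): e=[0,4,4] → ·  [on edge]
    (3,0)@(7, 1): e=[-4,0,12] → ·  [on edge]
    (6,1)@(13, 3): e=[4,0,4] → ·  [on edge]
    (7,1)@(15, 3): e=[0,-4,12] → ·  [on edge]
  covered (0 px):
    · · · · · · · ·
    · · · · · · · ·
    · · · · · · · ·
    · · · · · · · ·
T1:
  2·area = 36
  edge (10, 2)→(13, 5): d=(3,3) right/bottom  bias=-1
  edge (13, 5)→(0, 4): d=(-13,-1) top-left  bias=+0
  edge (0, 4)→(10, 2): d=(10,-2) top-left  bias=+0
    (4,0)@(9, 1): e=[0,48,-12] → ·  [on edge]
    (7,0)@(15, 1): e=[-18,54,0] → ·  [on edge]
    (2,1)@(5, 3): e=[18,18,0] → #  [on edge]
    (3,1)@(7, 3): e=[12,20,4] → #
    (4,1)@(9, 3): e=[6,22,8] → #
    (5,1)@(11, 3): e=[0,24,12] → ·  [on edge]
    (2,2)@(5, 5): e=[24,-8,20] → ·
    (3,2)@(7, 5): e=[18,-6,24] → ·
    (4,2)@(9, 5): e=[12,-4,28] → ·
    (6,2)@(13, 5): e=[0,0,36] → ·  [on edge]
    (7,3)@(15, 7): e=[0,-24,60] → ·  [on edge]
  covered (3 px):
    · · · · · · · ·
    · · # # # · · ·
    · · · · · · · ·
    · · · · · · · ·
T2:
  2·area = 18  (B↔C swapped to make it positive)
  edge (10, 7)→(0, 8): d=(-10,1) right/bottom  bias=-1
  edge (0, 8)→(2, 6): d=(2,-2) top-left  bias=+0
  edge (2, 6)→(10, 7): d=(8,1) right/bottom  bias=-1
    (3,0)@(7, 1): e=[63,0,-45] → ·  [on edge]
    (2,1)@(5, 3): e=[45,0,-27] → ·  [on edge]
    (1,2)@(3, 5): e=[27,0,-9] → ·  [on edge]
    (0,3)@(1, 7): e=[9,0,9] → #  [on edge]
    (1,3)@(3, 7): e=[7,4,7] → #
    (2,3)@(5, 7): e=[5,8,5] → #
    (3,3)@(7, 7): e=[3,12,3] → #
    (4,3)@(9, 7): e=[1,16,1] → #
    (5,3)@(11, 7): e=[-1,20,-1] → ·
  covered (5 px):
    · · · · · · · ·
    · · · · · · · ·
    · · · · · · · ·
    # # # # # · · ·

Z-buffer (winner per pixel, '.' = empty):
  . . . . . . . .
  . . 1 1 1 . . .
  . . . . . . . .
  2 2 2 2 2 . . .

Answer: 2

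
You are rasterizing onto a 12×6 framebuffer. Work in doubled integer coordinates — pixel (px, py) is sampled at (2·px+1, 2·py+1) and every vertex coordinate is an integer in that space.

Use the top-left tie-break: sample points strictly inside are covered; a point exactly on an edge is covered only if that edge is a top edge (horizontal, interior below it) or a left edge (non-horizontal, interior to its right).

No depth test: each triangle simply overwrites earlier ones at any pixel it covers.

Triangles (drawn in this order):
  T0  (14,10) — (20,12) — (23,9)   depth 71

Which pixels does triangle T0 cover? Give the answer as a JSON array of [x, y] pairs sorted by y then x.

T0:
  2·area = 24  (B↔C swapped to make it positive)
  edge (14, 10)→(23, 9): d=(9,-1) top-left  bias=+0
  edge (23, 9)→(20, 12): d=(-3,3) right/bottom  bias=-1
  edge (20, 12)→(14, 10): d=(-6,-2) top-left  bias=+0
    (2,3)@(5, 7): e=[-36,60,0] → .  [on edge]
    (5,4)@(11, 9): e=[-12,36,0] → .  [on edge]
    (11,4)@(23, 9): e=[0,0,24] → .  [on edge]
    (2,5)@(5, 11): e=[0,48,-24] → .  [on edge]
    (8,5)@(17, 11): e=[12,12,0] → X  [on edge]
    (9,5)@(19, 11): e=[14,6,4] → X
    (10,5)@(21, 11): e=[16,0,8] → .  [on edge]
  covered (2 px):
    . . . . . . . . . . . .
    . . . . . . . . . . . .
    . . . . . . . . . . . .
    . . . . . . . . . . . .
    . . . . . . . . . . . .
    . . . . . . . . X X . .

Result: [[8,5],[9,5]]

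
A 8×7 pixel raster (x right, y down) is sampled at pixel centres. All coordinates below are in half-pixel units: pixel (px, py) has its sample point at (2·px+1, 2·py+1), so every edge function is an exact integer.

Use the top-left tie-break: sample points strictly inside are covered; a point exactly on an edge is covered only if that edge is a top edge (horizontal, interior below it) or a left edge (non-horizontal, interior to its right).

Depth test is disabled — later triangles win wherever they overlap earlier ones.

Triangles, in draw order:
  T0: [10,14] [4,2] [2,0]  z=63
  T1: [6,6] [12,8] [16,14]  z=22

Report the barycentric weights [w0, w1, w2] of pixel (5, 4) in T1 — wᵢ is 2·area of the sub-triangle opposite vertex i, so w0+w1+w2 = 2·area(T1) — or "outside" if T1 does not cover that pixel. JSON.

T0:
  2·area = 12  (B↔C swapped to make it positive)
  edge (10, 14)→(2, 0): d=(-8,-14) top-left  bias=+0
  edge (2, 0)→(4, 2): d=(2,2) right/bottom  bias=-1
  edge (4, 2)→(10, 14): d=(6,12) right/bottom  bias=-1
    (1,0)@(3, 1): e=[6,0,6] → ·  [on edge]
    (2,1)@(5, 3): e=[18,0,-6] → ·  [on edge]
    (2,2)@(5, 5): e=[2,4,6] → #
    (3,2)@(7, 5): e=[30,0,-18] → ·  [on edge]
    (2,3)@(5, 7): e=[-14,8,18] → ·
    (4,3)@(9, 7): e=[42,0,-30] → ·  [on edge]
    (5,4)@(11, 9): e=[54,0,-42] → ·  [on edge]
    (6,5)@(13, 11): e=[66,0,-54] → ·  [on edge]
    (7,6)@(15, 13): e=[78,0,-66] → ·  [on edge]
  covered (1 px):
    · · · · · · · ·
    · · · · · · · ·
    · · # · · · · ·
    · · · · · · · ·
    · · · · · · · ·
    · · · · · · · ·
    · · · · · · · ·
T1:
  2·area = 28
  edge (6, 6)→(12, 8): d=(6,2) right/bottom  bias=-1
  edge (12, 8)→(16, 14): d=(4,6) right/bottom  bias=-1
  edge (16, 14)→(6, 6): d=(-10,-8) top-left  bias=+0
    (1,2)@(3, 5): e=[0,42,-14] → ·  [on edge]
    (4,3)@(9, 7): e=[0,14,14] → ·  [on edge]
    (5,4)@(11, 9): e=[8,10,10] → #
    (6,4)@(13, 9): e=[4,-2,26] → ·
    (7,4)@(15, 9): e=[0,-14,42] → ·  [on edge]
    (5,5)@(11, 11): e=[20,18,-10] → ·
    (6,5)@(13, 11): e=[16,6,6] → #
    (7,5)@(15, 11): e=[12,-6,22] → ·
    (6,6)@(13, 13): e=[28,14,-14] → ·
    (7,6)@(15, 13): e=[24,2,2] → #
  covered (3 px):
    · · · · · · · ·
    · · · · · · · ·
    · · · · · · · ·
    · · · · · · · ·
    · · · · · # · ·
    · · · · · · # ·
    · · · · · · · #

Final: [10,10,8]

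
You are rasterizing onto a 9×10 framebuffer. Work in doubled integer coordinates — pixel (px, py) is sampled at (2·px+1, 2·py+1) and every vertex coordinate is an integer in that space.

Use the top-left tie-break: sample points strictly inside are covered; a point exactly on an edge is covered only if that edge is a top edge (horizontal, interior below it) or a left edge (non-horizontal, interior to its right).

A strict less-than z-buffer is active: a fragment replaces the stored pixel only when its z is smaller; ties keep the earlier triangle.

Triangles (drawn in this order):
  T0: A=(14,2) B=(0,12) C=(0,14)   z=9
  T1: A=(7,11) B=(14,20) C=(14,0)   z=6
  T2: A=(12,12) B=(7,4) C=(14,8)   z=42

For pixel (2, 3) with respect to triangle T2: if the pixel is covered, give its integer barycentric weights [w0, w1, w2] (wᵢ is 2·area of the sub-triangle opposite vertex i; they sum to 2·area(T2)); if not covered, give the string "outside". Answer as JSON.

T0:
  2·area = 28  (B↔C swapped to make it positive)
  edge (14, 2)→(0, 14): d=(-14,12) right/bottom  bias=-1
  edge (0, 14)→(0, 12): d=(0,-2) top-left  bias=+0
  edge (0, 12)→(14, 2): d=(14,-10) top-left  bias=+0
    (3,3)@(7, 7): e=[14,14,0] → #  [on edge]
    (4,3)@(9, 7): e=[-10,18,20] → ·
    (2,4)@(5, 9): e=[10,10,8] → #
    (3,4)@(7, 9): e=[-14,14,28] → ·
    (1,5)@(3, 11): e=[6,6,16] → #
    (2,5)@(5, 11): e=[-18,10,36] → ·
    (0,6)@(1, 13): e=[2,2,24] → #
    (1,6)@(3, 13): e=[-22,6,44] → ·
    (0,7)@(1, 15): e=[-26,2,52] → ·
  covered (4 px):
    · · · · · · · · ·
    · · · · · · · · ·
    · · · · · · · · ·
    · · · # · · · · ·
    · · # · · · · · ·
    · # · · · · · · ·
    # · · · · · · · ·
    · · · · · · · · ·
    · · · · · · · · ·
    · · · · · · · · ·
T1:
  2·area = 140  (B↔C swapped to make it positive)
  edge (7, 11)→(14, 0): d=(7,-11) top-left  bias=+0
  edge (14, 0)→(14, 20): d=(0,20) right/bottom  bias=-1
  edge (14, 20)→(7, 11): d=(-7,-9) top-left  bias=+0
    (6,1)@(13, 3): e=[10,20,110] → #
    (7,1)@(15, 3): e=[32,-20,128] → ·
    (5,2)@(11, 5): e=[2,60,78] → #
    (7,2)@(15, 5): e=[46,-20,114] → ·
    (5,3)@(11, 7): e=[16,60,64] → #
    (7,3)@(15, 7): e=[60,-20,100] → ·
    (4,4)@(9, 9): e=[8,100,32] → #
    (7,4)@(15, 9): e=[74,-20,86] → ·
    (3,5)@(7, 11): e=[0,140,0] → #  [on edge]
    (7,5)@(15, 11): e=[88,-20,72] → ·
    (3,6)@(7, 13): e=[14,140,-14] → ·
    (4,6)@(9, 13): e=[36,100,4] → #
  covered (18 px):
    · · · · · · · · ·
    · · · · · · # · ·
    · · · · · # # · ·
    · · · · · # # · ·
    · · · · # # # · ·
    · · · # # # # · ·
    · · · · # # # · ·
    · · · · · # # · ·
    · · · · · · # · ·
    · · · · · · · · ·
T2:
  2·area = 36
  edge (12, 12)→(7, 4): d=(-5,-8) top-left  bias=+0
  edge (7, 4)→(14, 8): d=(7,4) right/bottom  bias=-1
  edge (14, 8)→(12, 12): d=(-2,4) right/bottom  bias=-1
    (4,3)@(9, 7): e=[1,13,22] → #
    (5,3)@(11, 7): e=[17,5,14] → #
    (6,3)@(13, 7): e=[33,-3,6] → ·
    (4,4)@(9, 9): e=[-9,27,18] → ·
    (5,4)@(11, 9): e=[7,19,10] → #
    (6,4)@(13, 9): e=[23,11,2] → #
    (7,4)@(15, 9): e=[39,3,-6] → ·
    (5,5)@(11, 11): e=[-3,33,6] → ·
    (6,5)@(13, 11): e=[13,25,-2] → ·
  covered (4 px):
    · · · · · · · · ·
    · · · · · · · · ·
    · · · · · · · · ·
    · · · · # # · · ·
    · · · · · # # · ·
    · · · · · · · · ·
    · · · · · · · · ·
    · · · · · · · · ·
    · · · · · · · · ·
    · · · · · · · · ·

Result: "outside"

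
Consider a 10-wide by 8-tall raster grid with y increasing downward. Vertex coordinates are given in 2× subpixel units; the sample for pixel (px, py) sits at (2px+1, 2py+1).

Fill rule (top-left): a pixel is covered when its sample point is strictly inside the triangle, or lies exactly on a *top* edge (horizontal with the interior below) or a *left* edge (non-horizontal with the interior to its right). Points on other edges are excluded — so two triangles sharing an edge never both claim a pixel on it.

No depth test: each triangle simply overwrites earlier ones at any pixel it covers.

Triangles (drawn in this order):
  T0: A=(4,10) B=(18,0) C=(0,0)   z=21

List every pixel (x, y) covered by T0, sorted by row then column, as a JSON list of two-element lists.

T0:
  2·area = 180  (B↔C swapped to make it positive)
  edge (4, 10)→(0, 0): d=(-4,-10) top-left  bias=+0
  edge (0, 0)→(18, 0): d=(18,0) top-left  bias=+0
  edge (18, 0)→(4, 10): d=(-14,10) right/bottom  bias=-1
    (0,0)@(1, 1): e=[6,18,156] → #
    (1,0)@(3, 1): e=[26,18,136] → #
    (2,0)@(5, 1): e=[46,18,116] → #
    (3,0)@(7, 1): e=[66,18,96] → #
    (4,0)@(9, 1): e=[86,18,76] → #
    (5,0)@(11, 1): e=[106,18,56] → #
    (6,0)@(13, 1): e=[126,18,36] → #
    (7,0)@(15, 1): e=[146,18,16] → #
    (8,0)@(17, 1): e=[166,18,-4] → ·
    (0,1)@(1, 3): e=[-2,54,128] → ·
    (1,1)@(3, 3): e=[18,54,108] → #
    (7,1)@(15, 3): e=[138,54,-12] → ·
    (5,2)@(11, 5): e=[90,90,0] → ·  [on edge]
  covered (22 px):
    # # # # # # # # · ·
    · # # # # # # · · ·
    · # # # # · · · · ·
    · # # # · · · · · ·
    · · # · · · · · · ·
    · · · · · · · · · ·
    · · · · · · · · · ·
    · · · · · · · · · ·

Answer: [[0,0],[1,0],[2,0],[3,0],[4,0],[5,0],[6,0],[7,0],[1,1],[2,1],[3,1],[4,1],[5,1],[6,1],[1,2],[2,2],[3,2],[4,2],[1,3],[2,3],[3,3],[2,4]]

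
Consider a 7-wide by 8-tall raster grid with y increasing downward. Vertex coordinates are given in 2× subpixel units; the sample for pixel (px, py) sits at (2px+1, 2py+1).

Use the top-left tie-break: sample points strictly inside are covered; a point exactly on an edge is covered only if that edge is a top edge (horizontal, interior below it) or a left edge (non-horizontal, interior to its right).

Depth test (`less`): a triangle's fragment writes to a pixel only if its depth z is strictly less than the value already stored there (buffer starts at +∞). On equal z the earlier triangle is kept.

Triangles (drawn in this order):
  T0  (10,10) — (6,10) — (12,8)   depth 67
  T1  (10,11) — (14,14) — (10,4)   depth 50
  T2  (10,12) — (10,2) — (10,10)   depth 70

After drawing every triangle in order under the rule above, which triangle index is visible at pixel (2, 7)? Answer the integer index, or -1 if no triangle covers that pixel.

T0:
  2·area = 8
  edge (10, 10)→(6, 10): d=(-4,0) right/bottom  bias=-1
  edge (6, 10)→(12, 8): d=(6,-2) top-left  bias=+0
  edge (12, 8)→(10, 10): d=(-2,2) right/bottom  bias=-1
    (6,3)@(13, 7): e=[12,-4,0] → ·  [on edge]
    (4,4)@(9, 9): e=[4,0,4] → #  [on edge]
    (5,4)@(11, 9): e=[4,4,0] → ·  [on edge]
    (1,5)@(3, 11): e=[-4,0,12] → ·  [on edge]
    (4,5)@(9, 11): e=[-4,12,0] → ·  [on edge]
    (3,6)@(7, 13): e=[-12,20,0] → ·  [on edge]
    (2,7)@(5, 15): e=[-20,28,0] → ·  [on edge]
  covered (1 px):
    · · · · · · ·
    · · · · · · ·
    · · · · · · ·
    · · · · · · ·
    · · · · # · ·
    · · · · · · ·
    · · · · · · ·
    · · · · · · ·
T1:
  2·area = 28  (B↔C swapped to make it positive)
  edge (10, 11)→(10, 4): d=(0,-7) top-left  bias=+0
  edge (10, 4)→(14, 14): d=(4,10) right/bottom  bias=-1
  edge (14, 14)→(10, 11): d=(-4,-3) top-left  bias=+0
    (5,3)@(11, 7): e=[7,2,19] → #
    (6,3)@(13, 7): e=[21,-18,25] → ·
    (5,4)@(11, 9): e=[7,10,11] → #
    (6,4)@(13, 9): e=[21,-10,17] → ·
    (5,5)@(11, 11): e=[7,18,3] → #
    (6,5)@(13, 11): e=[21,-2,9] → ·
    (5,6)@(11, 13): e=[7,26,-5] → ·
    (6,6)@(13, 13): e=[21,6,1] → #
    (6,7)@(13, 15): e=[21,14,-7] → ·
  covered (4 px):
    · · · · · · ·
    · · · · · · ·
    · · · · · · ·
    · · · · · # ·
    · · · · · # ·
    · · · · · # ·
    · · · · · · #
    · · · · · · ·
T2:
  degenerate (2·area = 0) — covers nothing

Z-buffer (winner per pixel, '.' = empty):
  . . . . . . .
  . . . . . . .
  . . . . . . .
  . . . . . 1 .
  . . . . 0 1 .
  . . . . . 1 .
  . . . . . . 1
  . . . . . . .

Answer: -1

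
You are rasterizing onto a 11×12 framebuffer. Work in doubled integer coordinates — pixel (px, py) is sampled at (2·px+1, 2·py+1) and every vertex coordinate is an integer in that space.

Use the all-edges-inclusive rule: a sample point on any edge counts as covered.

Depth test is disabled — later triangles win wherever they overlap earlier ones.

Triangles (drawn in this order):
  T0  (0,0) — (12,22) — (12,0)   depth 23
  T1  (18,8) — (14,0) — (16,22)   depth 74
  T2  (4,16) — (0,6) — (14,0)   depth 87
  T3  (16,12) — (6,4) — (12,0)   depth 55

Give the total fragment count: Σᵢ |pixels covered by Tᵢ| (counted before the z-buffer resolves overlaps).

T0:
  2·area = 264  (B↔C swapped to make it positive)
  edge (0, 0)→(12, 0): d=(12,0) inclusive
  edge (12, 0)→(12, 22): d=(0,22) inclusive
  edge (12, 22)→(0, 0): d=(-12,-22) inclusive
    (0,0)@(1, 1): e=[12,242,10] → X
    (1,0)@(3, 1): e=[12,198,54] → X
    (2,0)@(5, 1): e=[12,154,98] → X
    (3,0)@(7, 1): e=[12,110,142] → X
    (4,0)@(9, 1): e=[12,66,186] → X
    (5,0)@(11, 1): e=[12,22,230] → X
    (6,0)@(13, 1): e=[12,-22,274] → .
    (0,1)@(1, 3): e=[36,242,-14] → .
    (1,1)@(3, 3): e=[36,198,30] → X
    (6,1)@(13, 3): e=[36,-22,250] → .
    (1,2)@(3, 5): e=[60,198,6] → X
    (6,2)@(13, 5): e=[60,-22,226] → .
  covered (33 px):
    X X X X X X . . . . .
    . X X X X X . . . . .
    . X X X X X . . . . .
    . . X X X X . . . . .
    . . X X X X . . . . .
    . . . X X X . . . . .
    . . . . X X . . . . .
    . . . . X X . . . . .
    . . . . . X . . . . .
    . . . . . X . . . . .
    . . . . . . . . . . .
    . . . . . . . . . . .
T1:
  2·area = 72  (B↔C swapped to make it positive)
  edge (18, 8)→(16, 22): d=(-2,14) inclusive
  edge (16, 22)→(14, 0): d=(-2,-22) inclusive
  edge (14, 0)→(18, 8): d=(4,8) inclusive
    (9,0)@(19, 1): e=[0,108,-36] → .  [on edge]
    (7,1)@(15, 3): e=[52,16,4] → X
    (8,1)@(17, 3): e=[24,60,-12] → .
    (7,2)@(15, 5): e=[48,12,12] → X
    (8,2)@(17, 5): e=[20,56,-4] → .
    (7,3)@(15, 7): e=[44,8,20] → X
    (8,3)@(17, 7): e=[16,52,4] → X
    (9,3)@(19, 7): e=[-12,96,-12] → .
    (7,4)@(15, 9): e=[40,4,28] → X
    (9,4)@(19, 9): e=[-16,92,-4] → .
    (7,5)@(15, 11): e=[36,0,36] → X  [on edge]
    (9,5)@(19, 11): e=[-20,88,4] → .
    (8,7)@(17, 15): e=[0,36,36] → X  [on edge]
  covered (10 px):
    . . . . . . . . . . .
    . . . . . . . X . . .
    . . . . . . . X . . .
    . . . . . . . X X . .
    . . . . . . . X X . .
    . . . . . . . X X . .
    . . . . . . . . X . .
    . . . . . . . . X . .
    . . . . . . . . . . .
    . . . . . . . . . . .
    . . . . . . . . . . .
    . . . . . . . . . . .
T2:
  2·area = 164
  edge (4, 16)→(0, 6): d=(-4,-10) inclusive
  edge (0, 6)→(14, 0): d=(14,-6) inclusive
  edge (14, 0)→(4, 16): d=(-10,16) inclusive
    (6,0)@(13, 1): e=[150,8,6] → X
    (7,0)@(15, 1): e=[170,20,-26] → .
    (3,1)@(7, 3): e=[82,0,82] → X  [on edge]
    (4,1)@(9, 3): e=[102,12,50] → X
    (5,1)@(11, 3): e=[122,24,18] → X
    (6,1)@(13, 3): e=[142,36,-14] → .
    (1,2)@(3, 5): e=[34,4,126] → X
    (2,2)@(5, 5): e=[54,16,94] → X
    (5,2)@(11, 5): e=[114,52,-2] → .
    (0,3)@(1, 7): e=[6,20,138] → X
    (5,3)@(11, 7): e=[106,80,-22] → .
    (0,4)@(1, 9): e=[-2,48,118] → .
  covered (21 px):
    . . . . . . X . . . .
    . . . X X X . . . . .
    . X X X X . . . . . .
    X X X X X . . . . . .
    . X X X . . . . . . .
    . X X X . . . . . . .
    . X X . . . . . . . .
    . . . . . . . . . . .
    . . . . . . . . . . .
    . . . . . . . . . . .
    . . . . . . . . . . .
    . . . . . . . . . . .
T3:
  2·area = 88
  edge (16, 12)→(6, 4): d=(-10,-8) inclusive
  edge (6, 4)→(12, 0): d=(6,-4) inclusive
  edge (12, 0)→(16, 12): d=(4,12) inclusive
    (5,0)@(11, 1): e=[70,2,16] → X
    (6,0)@(13, 1): e=[86,10,-8] → .
    (4,1)@(9, 3): e=[34,6,48] → X
    (6,1)@(13, 3): e=[66,22,0] → X  [on edge]
    (7,1)@(15, 3): e=[82,30,-24] → .
    (4,2)@(9, 5): e=[14,18,56] → X
    (7,2)@(15, 5): e=[62,42,-16] → .
    (4,3)@(9, 7): e=[-6,30,64] → .
    (5,3)@(11, 7): e=[10,38,40] → X
    (7,3)@(15, 7): e=[42,54,-8] → .
    (5,4)@(11, 9): e=[-10,50,48] → .
    (6,4)@(13, 9): e=[6,58,24] → X
    (7,4)@(15, 9): e=[22,66,0] → X  [on edge]
    (8,7)@(17, 15): e=[-22,110,0] → .  [on edge]
    (9,10)@(19, 21): e=[-66,154,0] → .  [on edge]
  covered (12 px):
    . . . . . X . . . . .
    . . . . X X X . . . .
    . . . . X X X . . . .
    . . . . . X X . . . .
    . . . . . . X X . . .
    . . . . . . . X . . .
    . . . . . . . . . . .
    . . . . . . . . . . .
    . . . . . . . . . . .
    . . . . . . . . . . .
    . . . . . . . . . . .
    . . . . . . . . . . .

Final: 76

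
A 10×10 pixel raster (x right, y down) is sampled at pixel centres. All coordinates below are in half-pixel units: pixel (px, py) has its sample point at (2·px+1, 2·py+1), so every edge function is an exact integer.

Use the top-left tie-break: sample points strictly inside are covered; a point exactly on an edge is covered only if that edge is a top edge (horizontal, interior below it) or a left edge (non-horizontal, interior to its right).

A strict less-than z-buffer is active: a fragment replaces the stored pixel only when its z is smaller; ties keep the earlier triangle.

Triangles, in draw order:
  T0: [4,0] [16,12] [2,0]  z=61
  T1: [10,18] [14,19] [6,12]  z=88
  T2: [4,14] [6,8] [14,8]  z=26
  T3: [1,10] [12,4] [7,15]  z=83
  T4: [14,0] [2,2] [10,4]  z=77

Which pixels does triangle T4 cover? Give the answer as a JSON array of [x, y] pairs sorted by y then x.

T0:
  2·area = 24
  edge (4, 0)→(16, 12): d=(12,12) right/bottom  bias=-1
  edge (16, 12)→(2, 0): d=(-14,-12) top-left  bias=+0
  edge (2, 0)→(4, 0): d=(2,0) top-left  bias=+0
    (2,0)@(5, 1): e=[0,22,2] → ·  [on edge]
    (3,1)@(7, 3): e=[0,18,6] → ·  [on edge]
    (4,2)@(9, 5): e=[0,14,10] → ·  [on edge]
    (5,3)@(11, 7): e=[0,10,14] → ·  [on edge]
    (6,4)@(13, 9): e=[0,6,18] → ·  [on edge]
    (7,5)@(15, 11): e=[0,2,22] → ·  [on edge]
    (8,6)@(17, 13): e=[0,-2,26] → ·  [on edge]
    (9,7)@(19, 15): e=[0,-6,30] → ·  [on edge]
  covered (0 px):
    · · · · · · · · · ·
    · · · · · · · · · ·
    · · · · · · · · · ·
    · · · · · · · · · ·
    · · · · · · · · · ·
    · · · · · · · · · ·
    · · · · · · · · · ·
    · · · · · · · · · ·
    · · · · · · · · · ·
    · · · · · · · · · ·
T1:
  2·area = 20  (B↔C swapped to make it positive)
  edge (10, 18)→(6, 12): d=(-4,-6) top-left  bias=+0
  edge (6, 12)→(14, 19): d=(8,7) right/bottom  bias=-1
  edge (14, 19)→(10, 18): d=(-4,-1) top-left  bias=+0
    (3,6)@(7, 13): e=[2,1,17] → #
    (4,6)@(9, 13): e=[14,-13,19] → ·
    (3,7)@(7, 15): e=[-6,17,9] → ·
    (4,7)@(9, 15): e=[6,3,11] → #
    (5,7)@(11, 15): e=[18,-11,13] → ·
    (4,8)@(9, 17): e=[-2,19,3] → ·
    (5,8)@(11, 17): e=[10,5,5] → #
    (6,8)@(13, 17): e=[22,-9,7] → ·
    (5,9)@(11, 19): e=[2,21,-3] → ·
  covered (3 px):
    · · · · · · · · · ·
    · · · · · · · · · ·
    · · · · · · · · · ·
    · · · · · · · · · ·
    · · · · · · · · · ·
    · · · · · · · · · ·
    · · · # · · · · · ·
    · · · · # · · · · ·
    · · · · · # · · · ·
    · · · · · · · · · ·
T2:
  2·area = 48
  edge (4, 14)→(6, 8): d=(2,-6) top-left  bias=+0
  edge (6, 8)→(14, 8): d=(8,0) top-left  bias=+0
  edge (14, 8)→(4, 14): d=(-10,6) right/bottom  bias=-1
    (3,2)@(7, 5): e=[0,-24,72] → ·  [on edge]
    (9,2)@(19, 5): e=[72,-24,0] → ·  [on edge]
    (3,4)@(7, 9): e=[8,8,32] → #
    (4,4)@(9, 9): e=[20,8,20] → #
    (5,4)@(11, 9): e=[32,8,8] → #
    (6,4)@(13, 9): e=[44,8,-4] → ·
    (2,5)@(5, 11): e=[0,24,24] → #  [on edge]
    (4,5)@(9, 11): e=[24,24,0] → ·  [on edge]
    (5,5)@(11, 11): e=[36,24,-12] → ·
    (2,6)@(5, 13): e=[4,40,4] → #
    (3,6)@(7, 13): e=[16,40,-8] → ·
    (2,7)@(5, 15): e=[8,56,-16] → ·
    (1,8)@(3, 17): e=[0,72,-24] → ·  [on edge]
  covered (6 px):
    · · · · · · · · · ·
    · · · · · · · · · ·
    · · · · · · · · · ·
    · · · · · · · · · ·
    · · · # # # · · · ·
    · · # # · · · · · ·
    · · # · · · · · · ·
    · · · · · · · · · ·
    · · · · · · · · · ·
    · · · · · · · · · ·
T3:
  2·area = 91
  edge (1, 10)→(12, 4): d=(11,-6) top-left  bias=+0
  edge (12, 4)→(7, 15): d=(-5,11) right/bottom  bias=-1
  edge (7, 15)→(1, 10): d=(-6,-5) top-left  bias=+0
    (5,2)@(11, 5): e=[5,6,80] → #
    (6,2)@(13, 5): e=[17,-16,90] → ·
    (3,3)@(7, 7): e=[3,40,48] → #
    (4,3)@(9, 7): e=[15,18,58] → #
    (5,3)@(11, 7): e=[27,-4,68] → ·
    (1,4)@(3, 9): e=[1,74,16] → #
    (2,4)@(5, 9): e=[13,52,26] → #
    (5,4)@(11, 9): e=[49,-14,56] → ·
    (1,5)@(3, 11): e=[23,64,4] → #
    (4,5)@(9, 11): e=[59,-2,34] → ·
    (1,6)@(3, 13): e=[45,54,-8] → ·
    (2,6)@(5, 13): e=[57,32,2] → #
    (3,7)@(7, 15): e=[91,0,0] → ·  [on edge]
  covered (12 px):
    · · · · · · · · · ·
    · · · · · · · · · ·
    · · · · · # · · · ·
    · · · # # · · · · ·
    · # # # # · · · · ·
    · # # # · · · · · ·
    · · # # · · · · · ·
    · · · · · · · · · ·
    · · · · · · · · · ·
    · · · · · · · · · ·
T4:
  2·area = 40  (B↔C swapped to make it positive)
  edge (14, 0)→(10, 4): d=(-4,4) right/bottom  bias=-1
  edge (10, 4)→(2, 2): d=(-8,-2) top-left  bias=+0
  edge (2, 2)→(14, 0): d=(12,-2) top-left  bias=+0
    (4,0)@(9, 1): e=[16,22,2] → #
    (5,0)@(11, 1): e=[8,26,6] → #
    (6,0)@(13, 1): e=[0,30,10] → ·  [on edge]
    (3,1)@(7, 3): e=[16,2,22] → #
    (5,1)@(11, 3): e=[0,10,30] → ·  [on edge]
    (3,2)@(7, 5): e=[8,-14,46] → ·
    (4,2)@(9, 5): e=[0,-10,50] → ·  [on edge]
    (3,3)@(7, 7): e=[0,-30,70] → ·  [on edge]
    (2,4)@(5, 9): e=[0,-50,90] → ·  [on edge]
    (1,5)@(3, 11): e=[0,-70,110] → ·  [on edge]
    (0,6)@(1, 13): e=[0,-90,130] → ·  [on edge]
  covered (4 px):
    · · · · # # · · · ·
    · · · # # · · · · ·
    · · · · · · · · · ·
    · · · · · · · · · ·
    · · · · · · · · · ·
    · · · · · · · · · ·
    · · · · · · · · · ·
    · · · · · · · · · ·
    · · · · · · · · · ·
    · · · · · · · · · ·

Answer: [[4,0],[5,0],[3,1],[4,1]]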